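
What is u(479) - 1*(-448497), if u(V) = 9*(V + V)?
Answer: 457119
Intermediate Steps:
u(V) = 18*V (u(V) = 9*(2*V) = 18*V)
u(479) - 1*(-448497) = 18*479 - 1*(-448497) = 8622 + 448497 = 457119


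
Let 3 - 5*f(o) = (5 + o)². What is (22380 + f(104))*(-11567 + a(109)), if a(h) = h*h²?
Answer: 128374436164/5 ≈ 2.5675e+10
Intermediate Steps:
a(h) = h³
f(o) = ⅗ - (5 + o)²/5
(22380 + f(104))*(-11567 + a(109)) = (22380 + (⅗ - (5 + 104)²/5))*(-11567 + 109³) = (22380 + (⅗ - ⅕*109²))*(-11567 + 1295029) = (22380 + (⅗ - ⅕*11881))*1283462 = (22380 + (⅗ - 11881/5))*1283462 = (22380 - 11878/5)*1283462 = (100022/5)*1283462 = 128374436164/5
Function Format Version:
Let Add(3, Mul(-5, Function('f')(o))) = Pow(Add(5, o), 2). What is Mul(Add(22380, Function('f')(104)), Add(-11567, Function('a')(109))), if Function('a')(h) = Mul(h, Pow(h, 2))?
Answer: Rational(128374436164, 5) ≈ 2.5675e+10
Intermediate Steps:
Function('a')(h) = Pow(h, 3)
Function('f')(o) = Add(Rational(3, 5), Mul(Rational(-1, 5), Pow(Add(5, o), 2)))
Mul(Add(22380, Function('f')(104)), Add(-11567, Function('a')(109))) = Mul(Add(22380, Add(Rational(3, 5), Mul(Rational(-1, 5), Pow(Add(5, 104), 2)))), Add(-11567, Pow(109, 3))) = Mul(Add(22380, Add(Rational(3, 5), Mul(Rational(-1, 5), Pow(109, 2)))), Add(-11567, 1295029)) = Mul(Add(22380, Add(Rational(3, 5), Mul(Rational(-1, 5), 11881))), 1283462) = Mul(Add(22380, Add(Rational(3, 5), Rational(-11881, 5))), 1283462) = Mul(Add(22380, Rational(-11878, 5)), 1283462) = Mul(Rational(100022, 5), 1283462) = Rational(128374436164, 5)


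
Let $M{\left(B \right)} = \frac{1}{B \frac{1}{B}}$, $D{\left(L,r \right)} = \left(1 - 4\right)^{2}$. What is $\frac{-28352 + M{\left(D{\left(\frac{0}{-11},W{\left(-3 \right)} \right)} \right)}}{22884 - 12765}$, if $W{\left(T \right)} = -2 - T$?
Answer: $- \frac{28351}{10119} \approx -2.8018$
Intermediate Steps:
$D{\left(L,r \right)} = 9$ ($D{\left(L,r \right)} = \left(-3\right)^{2} = 9$)
$M{\left(B \right)} = 1$ ($M{\left(B \right)} = 1^{-1} = 1$)
$\frac{-28352 + M{\left(D{\left(\frac{0}{-11},W{\left(-3 \right)} \right)} \right)}}{22884 - 12765} = \frac{-28352 + 1}{22884 - 12765} = - \frac{28351}{10119}$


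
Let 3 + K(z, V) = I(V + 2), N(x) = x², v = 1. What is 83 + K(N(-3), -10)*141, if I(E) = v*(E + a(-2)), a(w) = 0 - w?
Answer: -1186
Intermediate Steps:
a(w) = -w
I(E) = 2 + E (I(E) = 1*(E - 1*(-2)) = 1*(E + 2) = 1*(2 + E) = 2 + E)
K(z, V) = 1 + V (K(z, V) = -3 + (2 + (V + 2)) = -3 + (2 + (2 + V)) = -3 + (4 + V) = 1 + V)
83 + K(N(-3), -10)*141 = 83 + (1 - 10)*141 = 83 - 9*141 = 83 - 1269 = -1186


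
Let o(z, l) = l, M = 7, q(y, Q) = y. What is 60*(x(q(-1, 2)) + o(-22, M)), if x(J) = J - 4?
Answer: 120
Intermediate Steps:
x(J) = -4 + J
60*(x(q(-1, 2)) + o(-22, M)) = 60*((-4 - 1) + 7) = 60*(-5 + 7) = 60*2 = 120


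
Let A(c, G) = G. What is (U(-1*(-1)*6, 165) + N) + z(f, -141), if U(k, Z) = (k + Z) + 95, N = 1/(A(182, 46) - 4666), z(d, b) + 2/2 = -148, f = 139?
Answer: 540539/4620 ≈ 117.00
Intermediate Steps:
z(d, b) = -149 (z(d, b) = -1 - 148 = -149)
N = -1/4620 (N = 1/(46 - 4666) = 1/(-4620) = -1/4620 ≈ -0.00021645)
U(k, Z) = 95 + Z + k (U(k, Z) = (Z + k) + 95 = 95 + Z + k)
(U(-1*(-1)*6, 165) + N) + z(f, -141) = ((95 + 165 - 1*(-1)*6) - 1/4620) - 149 = ((95 + 165 + 1*6) - 1/4620) - 149 = ((95 + 165 + 6) - 1/4620) - 149 = (266 - 1/4620) - 149 = 1228919/4620 - 149 = 540539/4620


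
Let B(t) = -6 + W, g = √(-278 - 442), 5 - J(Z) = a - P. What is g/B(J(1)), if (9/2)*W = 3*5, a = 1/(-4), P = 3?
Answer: -9*I*√5/2 ≈ -10.062*I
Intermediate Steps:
a = -¼ ≈ -0.25000
W = 10/3 (W = 2*(3*5)/9 = (2/9)*15 = 10/3 ≈ 3.3333)
J(Z) = 33/4 (J(Z) = 5 - (-¼ - 1*3) = 5 - (-¼ - 3) = 5 - 1*(-13/4) = 5 + 13/4 = 33/4)
g = 12*I*√5 (g = √(-720) = 12*I*√5 ≈ 26.833*I)
B(t) = -8/3 (B(t) = -6 + 10/3 = -8/3)
g/B(J(1)) = (12*I*√5)/(-8/3) = (12*I*√5)*(-3/8) = -9*I*√5/2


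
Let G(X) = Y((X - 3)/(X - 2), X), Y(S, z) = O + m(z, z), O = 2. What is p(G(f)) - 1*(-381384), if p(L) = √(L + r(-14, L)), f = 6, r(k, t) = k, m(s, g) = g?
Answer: 381384 + I*√6 ≈ 3.8138e+5 + 2.4495*I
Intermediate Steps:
Y(S, z) = 2 + z
G(X) = 2 + X
p(L) = √(-14 + L) (p(L) = √(L - 14) = √(-14 + L))
p(G(f)) - 1*(-381384) = √(-14 + (2 + 6)) - 1*(-381384) = √(-14 + 8) + 381384 = √(-6) + 381384 = I*√6 + 381384 = 381384 + I*√6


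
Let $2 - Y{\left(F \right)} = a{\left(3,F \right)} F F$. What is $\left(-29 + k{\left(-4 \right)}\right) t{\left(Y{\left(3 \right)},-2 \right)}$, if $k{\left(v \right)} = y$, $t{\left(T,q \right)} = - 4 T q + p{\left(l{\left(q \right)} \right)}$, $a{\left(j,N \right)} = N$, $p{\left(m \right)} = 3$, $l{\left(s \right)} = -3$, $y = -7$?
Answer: $7092$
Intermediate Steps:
$Y{\left(F \right)} = 2 - F^{3}$ ($Y{\left(F \right)} = 2 - F F F = 2 - F^{2} F = 2 - F^{3}$)
$t{\left(T,q \right)} = 3 - 4 T q$ ($t{\left(T,q \right)} = - 4 T q + 3 = 3 - 4 T q$)
$k{\left(v \right)} = -7$
$\left(-29 + k{\left(-4 \right)}\right) t{\left(Y{\left(3 \right)},-2 \right)} = \left(-29 - 7\right) \left(3 - 4 \left(2 - 3^{3}\right) \left(-2\right)\right) = - 36 \left(3 - 4 \left(2 - 27\right) \left(-2\right)\right) = - 36 \left(3 - \left(-100\right) \left(-2\right)\right) = - 36 \left(3 - 200\right) = \left(-36\right) \left(-197\right) = 7092$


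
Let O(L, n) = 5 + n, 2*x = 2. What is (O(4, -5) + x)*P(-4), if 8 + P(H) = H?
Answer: -12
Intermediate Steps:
x = 1 (x = (½)*2 = 1)
P(H) = -8 + H
(O(4, -5) + x)*P(-4) = ((5 - 5) + 1)*(-8 - 4) = (0 + 1)*(-12) = 1*(-12) = -12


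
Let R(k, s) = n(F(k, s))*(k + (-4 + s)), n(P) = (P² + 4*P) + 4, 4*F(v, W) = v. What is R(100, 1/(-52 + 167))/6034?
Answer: 8048889/693910 ≈ 11.599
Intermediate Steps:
F(v, W) = v/4
n(P) = 4 + P² + 4*P
R(k, s) = (-4 + k + s)*(4 + k + k²/16) (R(k, s) = (4 + (k/4)² + 4*(k/4))*(k + (-4 + s)) = (4 + k²/16 + k)*(-4 + k + s) = (4 + k + k²/16)*(-4 + k + s) = (-4 + k + s)*(4 + k + k²/16))
R(100, 1/(-52 + 167))/6034 = ((-4 + 100 + 1/(-52 + 167))*(64 + 100² + 16*100)/16)/6034 = ((-4 + 100 + 1/115)*(64 + 10000 + 1600)/16)*(1/6034) = ((1/16)*(-4 + 100 + 1/115)*11664)*(1/6034) = ((1/16)*(11041/115)*11664)*(1/6034) = (8048889/115)*(1/6034) = 8048889/693910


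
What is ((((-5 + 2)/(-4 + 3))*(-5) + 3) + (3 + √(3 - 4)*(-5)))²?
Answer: 56 + 90*I ≈ 56.0 + 90.0*I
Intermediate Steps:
((((-5 + 2)/(-4 + 3))*(-5) + 3) + (3 + √(3 - 4)*(-5)))² = ((-3/(-1)*(-5) + 3) + (3 + √(-1)*(-5)))² = ((-3*(-1)*(-5) + 3) + (3 + I*(-5)))² = ((3*(-5) + 3) + (3 - 5*I))² = ((-15 + 3) + (3 - 5*I))² = (-12 + (3 - 5*I))² = (-9 - 5*I)²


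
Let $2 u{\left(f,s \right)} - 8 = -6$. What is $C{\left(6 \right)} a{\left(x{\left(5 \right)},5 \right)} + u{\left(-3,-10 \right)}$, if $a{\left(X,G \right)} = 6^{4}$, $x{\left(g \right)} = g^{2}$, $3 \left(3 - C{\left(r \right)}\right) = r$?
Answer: $1297$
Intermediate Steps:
$C{\left(r \right)} = 3 - \frac{r}{3}$
$u{\left(f,s \right)} = 1$ ($u{\left(f,s \right)} = 4 + \frac{1}{2} \left(-6\right) = 4 - 3 = 1$)
$a{\left(X,G \right)} = 1296$
$C{\left(6 \right)} a{\left(x{\left(5 \right)},5 \right)} + u{\left(-3,-10 \right)} = \left(3 - 2\right) 1296 + 1 = 1 \cdot 1296 + 1 = 1296 + 1 = 1297$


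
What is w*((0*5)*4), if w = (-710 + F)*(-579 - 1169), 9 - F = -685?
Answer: 0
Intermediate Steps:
F = 694 (F = 9 - 1*(-685) = 9 + 685 = 694)
w = 27968 (w = (-710 + 694)*(-579 - 1169) = -16*(-1748) = 27968)
w*((0*5)*4) = 27968*((0*5)*4) = 27968*(0*4) = 27968*0 = 0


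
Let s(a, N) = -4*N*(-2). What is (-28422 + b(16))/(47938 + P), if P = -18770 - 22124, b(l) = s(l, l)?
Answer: -14147/3522 ≈ -4.0168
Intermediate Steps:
s(a, N) = 8*N
b(l) = 8*l
P = -40894
(-28422 + b(16))/(47938 + P) = (-28422 + 8*16)/(47938 - 40894) = (-28422 + 128)/7044 = -28294*1/7044 = -14147/3522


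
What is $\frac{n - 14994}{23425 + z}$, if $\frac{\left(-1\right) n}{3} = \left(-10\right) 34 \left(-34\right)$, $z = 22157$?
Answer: $- \frac{8279}{7597} \approx -1.0898$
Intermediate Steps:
$n = -34680$ ($n = - 3 \left(-10\right) 34 \left(-34\right) = - 3 \left(\left(-340\right) \left(-34\right)\right) = \left(-3\right) 11560 = -34680$)
$\frac{n - 14994}{23425 + z} = \frac{-34680 - 14994}{23425 + 22157} = - \frac{49674}{45582} = \left(-49674\right) \frac{1}{45582} = - \frac{8279}{7597}$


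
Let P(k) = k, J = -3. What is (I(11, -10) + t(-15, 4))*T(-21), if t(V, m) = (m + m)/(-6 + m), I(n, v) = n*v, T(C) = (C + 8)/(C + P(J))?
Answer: -247/4 ≈ -61.750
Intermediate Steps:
T(C) = (8 + C)/(-3 + C) (T(C) = (C + 8)/(C - 3) = (8 + C)/(-3 + C))
t(V, m) = 2*m/(-6 + m) (t(V, m) = (2*m)/(-6 + m) = 2*m/(-6 + m))
(I(11, -10) + t(-15, 4))*T(-21) = (11*(-10) + 2*4/(-6 + 4))*((8 - 21)/(-3 - 21)) = (-110 + 2*4/(-2))*(-13/(-24)) = (-110 + 2*4*(-½))*(-1/24*(-13)) = (-110 - 4)*(13/24) = -114*13/24 = -247/4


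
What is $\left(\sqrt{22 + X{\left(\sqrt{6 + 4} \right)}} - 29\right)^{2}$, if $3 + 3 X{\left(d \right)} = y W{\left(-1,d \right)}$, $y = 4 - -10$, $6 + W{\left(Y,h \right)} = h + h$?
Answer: $\frac{\left(87 - \sqrt{21} \sqrt{-3 + 4 \sqrt{10}}\right)^{2}}{9} \approx 588.31$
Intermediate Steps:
$W{\left(Y,h \right)} = -6 + 2 h$ ($W{\left(Y,h \right)} = -6 + \left(h + h\right) = -6 + 2 h$)
$y = 14$ ($y = 4 + 10 = 14$)
$X{\left(d \right)} = -29 + \frac{28 d}{3}$ ($X{\left(d \right)} = -1 + \frac{14 \left(-6 + 2 d\right)}{3} = -1 + \frac{-84 + 28 d}{3} = -1 + \left(-28 + \frac{28 d}{3}\right) = -29 + \frac{28 d}{3}$)
$\left(\sqrt{22 + X{\left(\sqrt{6 + 4} \right)}} - 29\right)^{2} = \left(\sqrt{22 - \left(29 - \frac{28 \sqrt{6 + 4}}{3}\right)} - 29\right)^{2} = \left(\sqrt{22 - \left(29 - \frac{28 \sqrt{10}}{3}\right)} - 29\right)^{2} = \left(\sqrt{-7 + \frac{28 \sqrt{10}}{3}} - 29\right)^{2} = \left(-29 + \sqrt{-7 + \frac{28 \sqrt{10}}{3}}\right)^{2}$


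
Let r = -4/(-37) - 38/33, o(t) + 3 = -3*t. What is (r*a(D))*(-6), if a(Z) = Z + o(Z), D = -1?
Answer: -2548/407 ≈ -6.2604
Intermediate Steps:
o(t) = -3 - 3*t
a(Z) = -3 - 2*Z (a(Z) = Z + (-3 - 3*Z) = -3 - 2*Z)
r = -1274/1221 (r = -4*(-1/37) - 38*1/33 = 4/37 - 38/33 = -1274/1221 ≈ -1.0434)
(r*a(D))*(-6) = -1274*(-3 - 2*(-1))/1221*(-6) = -1274*(-3 + 2)/1221*(-6) = -1274/1221*(-1)*(-6) = (1274/1221)*(-6) = -2548/407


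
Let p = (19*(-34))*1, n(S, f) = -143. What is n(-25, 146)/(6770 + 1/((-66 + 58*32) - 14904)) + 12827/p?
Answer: -1140015324325/57353029234 ≈ -19.877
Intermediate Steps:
p = -646 (p = -646*1 = -646)
n(-25, 146)/(6770 + 1/((-66 + 58*32) - 14904)) + 12827/p = -143/(6770 + 1/((-66 + 58*32) - 14904)) + 12827/(-646) = -143/(6770 + 1/((-66 + 1856) - 14904)) + 12827*(-1/646) = -143/(6770 + 1/(1790 - 14904)) - 12827/646 = -143/(6770 + 1/(-13114)) - 12827/646 = -143/(6770 - 1/13114) - 12827/646 = -143/88781779/13114 - 12827/646 = -143*13114/88781779 - 12827/646 = -1875302/88781779 - 12827/646 = -1140015324325/57353029234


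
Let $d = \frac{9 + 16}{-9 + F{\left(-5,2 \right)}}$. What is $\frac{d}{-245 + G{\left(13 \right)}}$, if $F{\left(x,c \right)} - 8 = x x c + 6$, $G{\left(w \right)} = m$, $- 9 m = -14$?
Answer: $- \frac{45}{24101} \approx -0.0018671$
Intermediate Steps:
$m = \frac{14}{9}$ ($m = \left(- \frac{1}{9}\right) \left(-14\right) = \frac{14}{9} \approx 1.5556$)
$G{\left(w \right)} = \frac{14}{9}$
$F{\left(x,c \right)} = 14 + c x^{2}$ ($F{\left(x,c \right)} = 8 + \left(x x c + 6\right) = 8 + \left(x^{2} c + 6\right) = 8 + \left(c x^{2} + 6\right) = 8 + \left(6 + c x^{2}\right) = 14 + c x^{2}$)
$d = \frac{5}{11}$ ($d = \frac{9 + 16}{-9 + \left(14 + 2 \left(-5\right)^{2}\right)} = \frac{25}{-9 + \left(14 + 2 \cdot 25\right)} = \frac{25}{-9 + \left(14 + 50\right)} = \frac{25}{-9 + 64} = \frac{25}{55} = 25 \cdot \frac{1}{55} = \frac{5}{11} \approx 0.45455$)
$\frac{d}{-245 + G{\left(13 \right)}} = \frac{1}{-245 + \frac{14}{9}} \cdot \frac{5}{11} = \frac{1}{- \frac{2191}{9}} \cdot \frac{5}{11} = \left(- \frac{9}{2191}\right) \frac{5}{11} = - \frac{45}{24101}$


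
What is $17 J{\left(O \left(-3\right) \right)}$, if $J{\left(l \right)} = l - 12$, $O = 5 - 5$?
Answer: $-204$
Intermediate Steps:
$O = 0$
$J{\left(l \right)} = -12 + l$
$17 J{\left(O \left(-3\right) \right)} = 17 \left(-12 + 0 \left(-3\right)\right) = 17 \left(-12 + 0\right) = 17 \left(-12\right) = -204$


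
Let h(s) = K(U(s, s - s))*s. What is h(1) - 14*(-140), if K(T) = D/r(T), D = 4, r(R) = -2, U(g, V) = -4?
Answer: 1958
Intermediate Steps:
K(T) = -2 (K(T) = 4/(-2) = 4*(-1/2) = -2)
h(s) = -2*s
h(1) - 14*(-140) = -2*1 - 14*(-140) = -2 + 1960 = 1958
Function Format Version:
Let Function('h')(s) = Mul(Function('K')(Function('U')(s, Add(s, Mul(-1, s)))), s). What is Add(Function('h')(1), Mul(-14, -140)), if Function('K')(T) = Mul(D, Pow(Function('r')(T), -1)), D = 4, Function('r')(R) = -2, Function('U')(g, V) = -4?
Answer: 1958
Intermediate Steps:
Function('K')(T) = -2 (Function('K')(T) = Mul(4, Pow(-2, -1)) = Mul(4, Rational(-1, 2)) = -2)
Function('h')(s) = Mul(-2, s)
Add(Function('h')(1), Mul(-14, -140)) = Add(Mul(-2, 1), Mul(-14, -140)) = Add(-2, 1960) = 1958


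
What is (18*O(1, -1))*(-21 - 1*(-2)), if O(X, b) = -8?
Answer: 2736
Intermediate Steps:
(18*O(1, -1))*(-21 - 1*(-2)) = (18*(-8))*(-21 - 1*(-2)) = -144*(-21 + 2) = -144*(-19) = 2736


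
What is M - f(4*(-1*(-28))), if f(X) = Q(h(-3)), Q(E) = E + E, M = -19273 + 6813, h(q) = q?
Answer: -12454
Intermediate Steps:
M = -12460
Q(E) = 2*E
f(X) = -6 (f(X) = 2*(-3) = -6)
M - f(4*(-1*(-28))) = -12460 - 1*(-6) = -12460 + 6 = -12454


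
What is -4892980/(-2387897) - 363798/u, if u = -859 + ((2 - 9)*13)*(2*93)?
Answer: 955733802106/42468748145 ≈ 22.504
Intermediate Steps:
u = -17785 (u = -859 - 7*13*186 = -859 - 91*186 = -859 - 16926 = -17785)
-4892980/(-2387897) - 363798/u = -4892980/(-2387897) - 363798/(-17785) = -4892980*(-1/2387897) - 363798*(-1/17785) = 4892980/2387897 + 363798/17785 = 955733802106/42468748145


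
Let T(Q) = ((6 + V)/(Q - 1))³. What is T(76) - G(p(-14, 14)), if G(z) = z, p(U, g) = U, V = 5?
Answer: 5907581/421875 ≈ 14.003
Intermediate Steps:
T(Q) = 1331/(-1 + Q)³ (T(Q) = ((6 + 5)/(Q - 1))³ = (11/(-1 + Q))³ = 1331/(-1 + Q)³)
T(76) - G(p(-14, 14)) = 1331/(-1 + 76)³ - 1*(-14) = 1331/75³ + 14 = 1331*(1/421875) + 14 = 1331/421875 + 14 = 5907581/421875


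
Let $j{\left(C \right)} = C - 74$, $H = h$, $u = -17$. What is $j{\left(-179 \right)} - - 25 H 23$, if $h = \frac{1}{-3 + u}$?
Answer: $- \frac{1127}{4} \approx -281.75$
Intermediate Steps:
$h = - \frac{1}{20}$ ($h = \frac{1}{-3 - 17} = \frac{1}{-20} = - \frac{1}{20} \approx -0.05$)
$H = - \frac{1}{20} \approx -0.05$
$j{\left(C \right)} = -74 + C$ ($j{\left(C \right)} = C - 74 = -74 + C$)
$j{\left(-179 \right)} - - 25 H 23 = \left(-74 - 179\right) - \left(-25\right) \left(- \frac{1}{20}\right) 23 = -253 - \frac{5}{4} \cdot 23 = -253 - \frac{115}{4} = - \frac{1127}{4}$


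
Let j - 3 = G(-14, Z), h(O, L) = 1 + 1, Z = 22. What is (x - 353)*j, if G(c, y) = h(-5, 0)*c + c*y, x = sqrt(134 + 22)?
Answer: 117549 - 666*sqrt(39) ≈ 1.1339e+5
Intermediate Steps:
h(O, L) = 2
x = 2*sqrt(39) (x = sqrt(156) = 2*sqrt(39) ≈ 12.490)
G(c, y) = 2*c + c*y
j = -333 (j = 3 - 14*(2 + 22) = 3 - 14*24 = 3 - 336 = -333)
(x - 353)*j = (2*sqrt(39) - 353)*(-333) = (-353 + 2*sqrt(39))*(-333) = 117549 - 666*sqrt(39)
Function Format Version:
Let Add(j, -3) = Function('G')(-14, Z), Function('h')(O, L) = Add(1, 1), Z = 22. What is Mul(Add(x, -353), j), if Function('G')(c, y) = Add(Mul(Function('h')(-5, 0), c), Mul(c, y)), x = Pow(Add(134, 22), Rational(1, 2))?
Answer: Add(117549, Mul(-666, Pow(39, Rational(1, 2)))) ≈ 1.1339e+5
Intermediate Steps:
Function('h')(O, L) = 2
x = Mul(2, Pow(39, Rational(1, 2))) (x = Pow(156, Rational(1, 2)) = Mul(2, Pow(39, Rational(1, 2))) ≈ 12.490)
Function('G')(c, y) = Add(Mul(2, c), Mul(c, y))
j = -333 (j = Add(3, Mul(-14, Add(2, 22))) = Add(3, Mul(-14, 24)) = Add(3, -336) = -333)
Mul(Add(x, -353), j) = Mul(Add(Mul(2, Pow(39, Rational(1, 2))), -353), -333) = Mul(Add(-353, Mul(2, Pow(39, Rational(1, 2)))), -333) = Add(117549, Mul(-666, Pow(39, Rational(1, 2))))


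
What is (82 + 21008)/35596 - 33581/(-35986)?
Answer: 244286752/160119707 ≈ 1.5257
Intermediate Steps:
(82 + 21008)/35596 - 33581/(-35986) = 21090*(1/35596) - 33581*(-1/35986) = 10545/17798 + 33581/35986 = 244286752/160119707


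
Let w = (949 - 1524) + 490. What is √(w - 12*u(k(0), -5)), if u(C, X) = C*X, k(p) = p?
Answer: I*√85 ≈ 9.2195*I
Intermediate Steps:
w = -85 (w = -575 + 490 = -85)
√(w - 12*u(k(0), -5)) = √(-85 - 0*(-5)) = √(-85 - 12*0) = √(-85 + 0) = √(-85) = I*√85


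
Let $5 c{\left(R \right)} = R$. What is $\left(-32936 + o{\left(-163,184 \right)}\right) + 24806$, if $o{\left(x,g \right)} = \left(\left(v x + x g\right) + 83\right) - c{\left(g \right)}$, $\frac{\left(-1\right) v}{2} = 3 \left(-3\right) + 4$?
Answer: $- \frac{198529}{5} \approx -39706.0$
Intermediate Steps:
$c{\left(R \right)} = \frac{R}{5}$
$v = 10$ ($v = - 2 \left(3 \left(-3\right) + 4\right) = - 2 \left(-9 + 4\right) = \left(-2\right) \left(-5\right) = 10$)
$o{\left(x,g \right)} = 83 + 10 x - \frac{g}{5} + g x$ ($o{\left(x,g \right)} = \left(\left(10 x + x g\right) + 83\right) - \frac{g}{5} = \left(\left(10 x + g x\right) + 83\right) - \frac{g}{5} = \left(83 + 10 x + g x\right) - \frac{g}{5} = 83 + 10 x - \frac{g}{5} + g x$)
$\left(-32936 + o{\left(-163,184 \right)}\right) + 24806 = \left(-32936 + \left(83 + 10 \left(-163\right) - \frac{184}{5} + 184 \left(-163\right)\right)\right) + 24806 = \left(-32936 - \frac{157879}{5}\right) + 24806 = - \frac{322559}{5} + 24806 = - \frac{198529}{5}$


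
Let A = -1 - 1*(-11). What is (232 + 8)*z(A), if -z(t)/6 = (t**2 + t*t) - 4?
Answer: -282240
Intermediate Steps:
A = 10 (A = -1 + 11 = 10)
z(t) = 24 - 12*t**2 (z(t) = -6*((t**2 + t*t) - 4) = -6*((t**2 + t**2) - 4) = -6*(2*t**2 - 4) = -6*(-4 + 2*t**2) = 24 - 12*t**2)
(232 + 8)*z(A) = (232 + 8)*(24 - 12*10**2) = 240*(24 - 12*100) = 240*(24 - 1200) = 240*(-1176) = -282240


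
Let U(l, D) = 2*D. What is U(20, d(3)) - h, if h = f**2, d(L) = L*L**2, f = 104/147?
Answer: 1156070/21609 ≈ 53.499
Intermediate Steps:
f = 104/147 (f = 104*(1/147) = 104/147 ≈ 0.70748)
d(L) = L**3
h = 10816/21609 (h = (104/147)**2 = 10816/21609 ≈ 0.50053)
U(20, d(3)) - h = 2*3**3 - 1*10816/21609 = 2*27 - 10816/21609 = 54 - 10816/21609 = 1156070/21609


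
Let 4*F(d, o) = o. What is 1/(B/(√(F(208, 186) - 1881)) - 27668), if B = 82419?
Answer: -16918982/470378691163 + 27473*I*√7338/940757382326 ≈ -3.5969e-5 + 2.5016e-6*I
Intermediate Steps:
F(d, o) = o/4
1/(B/(√(F(208, 186) - 1881)) - 27668) = 1/(82419/(√((¼)*186 - 1881)) - 27668) = 1/(82419/(√(93/2 - 1881)) - 27668) = 1/(82419/(√(-3669/2)) - 27668) = 1/(82419/((I*√7338/2)) - 27668) = 1/(82419*(-I*√7338/3669) - 27668) = 1/(-27473*I*√7338/1223 - 27668) = 1/(-27668 - 27473*I*√7338/1223)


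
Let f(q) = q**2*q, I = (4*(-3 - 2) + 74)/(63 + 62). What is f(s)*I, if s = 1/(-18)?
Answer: -1/13500 ≈ -7.4074e-5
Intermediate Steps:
s = -1/18 ≈ -0.055556
I = 54/125 (I = (4*(-5) + 74)/125 = (-20 + 74)*(1/125) = 54*(1/125) = 54/125 ≈ 0.43200)
f(q) = q**3
f(s)*I = (-1/18)**3*(54/125) = -1/5832*54/125 = -1/13500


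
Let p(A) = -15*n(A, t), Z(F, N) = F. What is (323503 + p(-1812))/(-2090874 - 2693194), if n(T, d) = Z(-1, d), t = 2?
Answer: -161759/2392034 ≈ -0.067624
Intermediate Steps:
n(T, d) = -1
p(A) = 15 (p(A) = -15*(-1) = 15)
(323503 + p(-1812))/(-2090874 - 2693194) = (323503 + 15)/(-2090874 - 2693194) = 323518/(-4784068) = 323518*(-1/4784068) = -161759/2392034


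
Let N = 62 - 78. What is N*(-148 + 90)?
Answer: 928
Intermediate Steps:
N = -16
N*(-148 + 90) = -16*(-148 + 90) = -16*(-58) = 928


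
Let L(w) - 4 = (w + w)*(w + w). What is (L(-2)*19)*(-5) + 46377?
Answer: 44477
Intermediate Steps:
L(w) = 4 + 4*w² (L(w) = 4 + (w + w)*(w + w) = 4 + (2*w)*(2*w) = 4 + 4*w²)
(L(-2)*19)*(-5) + 46377 = ((4 + 4*(-2)²)*19)*(-5) + 46377 = ((4 + 4*4)*19)*(-5) + 46377 = ((4 + 16)*19)*(-5) + 46377 = (20*19)*(-5) + 46377 = 380*(-5) + 46377 = -1900 + 46377 = 44477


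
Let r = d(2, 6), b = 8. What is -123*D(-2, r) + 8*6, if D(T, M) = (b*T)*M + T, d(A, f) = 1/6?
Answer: 622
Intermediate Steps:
d(A, f) = 1/6
r = 1/6 ≈ 0.16667
D(T, M) = T + 8*M*T (D(T, M) = (8*T)*M + T = 8*M*T + T = T + 8*M*T)
-123*D(-2, r) + 8*6 = -(-246)*(1 + 8*(1/6)) + 8*6 = -(-246)*(1 + 4/3) + 48 = -(-246)*7/3 + 48 = -123*(-14/3) + 48 = 574 + 48 = 622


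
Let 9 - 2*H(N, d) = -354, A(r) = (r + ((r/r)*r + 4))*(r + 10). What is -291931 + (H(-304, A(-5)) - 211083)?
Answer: -1005665/2 ≈ -5.0283e+5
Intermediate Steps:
A(r) = (4 + 2*r)*(10 + r) (A(r) = (r + (1*r + 4))*(10 + r) = (r + (r + 4))*(10 + r) = (r + (4 + r))*(10 + r) = (4 + 2*r)*(10 + r))
H(N, d) = 363/2 (H(N, d) = 9/2 - 1/2*(-354) = 9/2 + 177 = 363/2)
-291931 + (H(-304, A(-5)) - 211083) = -291931 + (363/2 - 211083) = -291931 - 421803/2 = -1005665/2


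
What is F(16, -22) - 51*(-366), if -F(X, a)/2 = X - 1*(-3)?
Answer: 18628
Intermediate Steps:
F(X, a) = -6 - 2*X (F(X, a) = -2*(X - 1*(-3)) = -2*(X + 3) = -2*(3 + X) = -6 - 2*X)
F(16, -22) - 51*(-366) = (-6 - 2*16) - 51*(-366) = (-6 - 32) + 18666 = -38 + 18666 = 18628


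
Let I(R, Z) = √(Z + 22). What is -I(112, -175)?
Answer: -3*I*√17 ≈ -12.369*I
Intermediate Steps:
I(R, Z) = √(22 + Z)
-I(112, -175) = -√(22 - 175) = -√(-153) = -3*I*√17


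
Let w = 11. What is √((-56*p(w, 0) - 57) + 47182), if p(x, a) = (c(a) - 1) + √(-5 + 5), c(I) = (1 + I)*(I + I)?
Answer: √47181 ≈ 217.21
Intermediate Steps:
c(I) = 2*I*(1 + I) (c(I) = (1 + I)*(2*I) = 2*I*(1 + I))
p(x, a) = -1 + 2*a*(1 + a) (p(x, a) = (2*a*(1 + a) - 1) + √(-5 + 5) = (-1 + 2*a*(1 + a)) + √0 = (-1 + 2*a*(1 + a)) + 0 = -1 + 2*a*(1 + a))
√((-56*p(w, 0) - 57) + 47182) = √((-56*(-1 + 2*0*(1 + 0)) - 57) + 47182) = √((-56*(-1 + 2*0*1) - 57) + 47182) = √((-56*(-1 + 0) - 57) + 47182) = √((-56*(-1) - 57) + 47182) = √((56 - 57) + 47182) = √(-1 + 47182) = √47181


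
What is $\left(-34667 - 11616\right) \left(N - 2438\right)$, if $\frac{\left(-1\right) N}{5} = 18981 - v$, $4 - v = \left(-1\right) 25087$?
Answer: $-1301107696$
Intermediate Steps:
$v = 25091$ ($v = 4 - \left(-1\right) 25087 = 4 - -25087 = 4 + 25087 = 25091$)
$N = 30550$ ($N = - 5 \left(18981 - 25091\right) = \left(-5\right) \left(-6110\right) = 30550$)
$\left(-34667 - 11616\right) \left(N - 2438\right) = \left(-34667 - 11616\right) \left(30550 - 2438\right) = \left(-46283\right) 28112 = -1301107696$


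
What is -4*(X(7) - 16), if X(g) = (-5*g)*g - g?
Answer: 1072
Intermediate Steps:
X(g) = -g - 5*g² (X(g) = -5*g² - g = -g - 5*g²)
-4*(X(7) - 16) = -4*(-1*7*(1 + 5*7) - 16) = -4*(-1*7*(1 + 35) - 16) = -4*(-1*7*36 - 16) = -4*(-252 - 16) = -4*(-268) = 1072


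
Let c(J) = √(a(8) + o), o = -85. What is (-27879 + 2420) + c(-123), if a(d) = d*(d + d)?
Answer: -25459 + √43 ≈ -25452.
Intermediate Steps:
a(d) = 2*d² (a(d) = d*(2*d) = 2*d²)
c(J) = √43 (c(J) = √(2*8² - 85) = √(2*64 - 85) = √(128 - 85) = √43)
(-27879 + 2420) + c(-123) = (-27879 + 2420) + √43 = -25459 + √43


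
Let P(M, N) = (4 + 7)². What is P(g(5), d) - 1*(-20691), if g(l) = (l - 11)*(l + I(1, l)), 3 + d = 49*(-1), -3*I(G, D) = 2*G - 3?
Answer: 20812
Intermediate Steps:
I(G, D) = 1 - 2*G/3 (I(G, D) = -(2*G - 3)/3 = -(-3 + 2*G)/3 = 1 - 2*G/3)
d = -52 (d = -3 + 49*(-1) = -3 - 49 = -52)
g(l) = (-11 + l)*(⅓ + l) (g(l) = (l - 11)*(l + (1 - ⅔*1)) = (-11 + l)*(l + (1 - ⅔)) = (-11 + l)*(l + ⅓) = (-11 + l)*(⅓ + l))
P(M, N) = 121 (P(M, N) = 11² = 121)
P(g(5), d) - 1*(-20691) = 121 - 1*(-20691) = 121 + 20691 = 20812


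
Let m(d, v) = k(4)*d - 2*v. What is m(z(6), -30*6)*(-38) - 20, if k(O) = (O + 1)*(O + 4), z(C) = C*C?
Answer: -68420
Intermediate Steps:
z(C) = C²
k(O) = (1 + O)*(4 + O)
m(d, v) = -2*v + 40*d (m(d, v) = (4 + 4² + 5*4)*d - 2*v = (4 + 16 + 20)*d - 2*v = 40*d - 2*v = -2*v + 40*d)
m(z(6), -30*6)*(-38) - 20 = (-(-10)*6*6 + 40*6²)*(-38) - 20 = (-(-10)*36 + 40*36)*(-38) - 20 = (-2*(-180) + 1440)*(-38) - 20 = (360 + 1440)*(-38) - 20 = 1800*(-38) - 20 = -68400 - 20 = -68420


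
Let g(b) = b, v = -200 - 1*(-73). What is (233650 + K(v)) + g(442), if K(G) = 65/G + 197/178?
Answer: 5291897201/22606 ≈ 2.3409e+5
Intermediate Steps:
v = -127 (v = -200 + 73 = -127)
K(G) = 197/178 + 65/G (K(G) = 65/G + 197*(1/178) = 65/G + 197/178 = 197/178 + 65/G)
(233650 + K(v)) + g(442) = (233650 + (197/178 + 65/(-127))) + 442 = (233650 + (197/178 + 65*(-1/127))) + 442 = (233650 + (197/178 - 65/127)) + 442 = (233650 + 13449/22606) + 442 = 5281905349/22606 + 442 = 5291897201/22606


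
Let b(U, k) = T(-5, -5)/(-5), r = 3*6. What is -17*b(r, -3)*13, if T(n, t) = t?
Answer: -221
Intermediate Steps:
r = 18
b(U, k) = 1 (b(U, k) = -5/(-5) = -5*(-⅕) = 1)
-17*b(r, -3)*13 = -17*1*13 = -17*13 = -221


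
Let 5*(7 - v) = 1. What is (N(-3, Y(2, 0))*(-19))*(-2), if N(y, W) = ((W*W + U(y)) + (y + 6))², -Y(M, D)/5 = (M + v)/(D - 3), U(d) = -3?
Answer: 142427648/81 ≈ 1.7584e+6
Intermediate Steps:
v = 34/5 (v = 7 - ⅕*1 = 7 - ⅕ = 34/5 ≈ 6.8000)
Y(M, D) = -5*(34/5 + M)/(-3 + D) (Y(M, D) = -5*(M + 34/5)/(D - 3) = -5*(34/5 + M)/(-3 + D))
N(y, W) = (3 + y + W²)² (N(y, W) = ((W*W - 3) + (y + 6))² = ((W² - 3) + (6 + y))² = ((-3 + W²) + (6 + y))² = (3 + y + W²)²)
(N(-3, Y(2, 0))*(-19))*(-2) = ((3 - 3 + ((-34 - 5*2)/(-3 + 0))²)²*(-19))*(-2) = ((3 - 3 + ((-34 - 10)/(-3))²)²*(-19))*(-2) = ((3 - 3 + (-⅓*(-44))²)²*(-19))*(-2) = ((3 - 3 + (44/3)²)²*(-19))*(-2) = ((3 - 3 + 1936/9)²*(-19))*(-2) = ((1936/9)²*(-19))*(-2) = ((3748096/81)*(-19))*(-2) = -71213824/81*(-2) = 142427648/81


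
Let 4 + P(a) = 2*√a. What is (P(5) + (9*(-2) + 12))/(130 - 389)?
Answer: 10/259 - 2*√5/259 ≈ 0.021343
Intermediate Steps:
P(a) = -4 + 2*√a
(P(5) + (9*(-2) + 12))/(130 - 389) = ((-4 + 2*√5) + (9*(-2) + 12))/(130 - 389) = ((-4 + 2*√5) + (-18 + 12))/(-259) = ((-4 + 2*√5) - 6)*(-1/259) = (-10 + 2*√5)*(-1/259) = 10/259 - 2*√5/259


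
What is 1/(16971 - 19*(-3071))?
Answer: 1/75320 ≈ 1.3277e-5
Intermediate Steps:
1/(16971 - 19*(-3071)) = 1/(16971 + 58349) = 1/75320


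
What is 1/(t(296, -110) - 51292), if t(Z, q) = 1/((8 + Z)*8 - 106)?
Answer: -2326/119305191 ≈ -1.9496e-5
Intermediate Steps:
t(Z, q) = 1/(-42 + 8*Z) (t(Z, q) = 1/((64 + 8*Z) - 106) = 1/(-42 + 8*Z))
1/(t(296, -110) - 51292) = 1/(1/(2*(-21 + 4*296)) - 51292) = 1/(1/(2*(-21 + 1184)) - 51292) = 1/((½)/1163 - 51292) = 1/((½)*(1/1163) - 51292) = 1/(1/2326 - 51292) = 1/(-119305191/2326) = -2326/119305191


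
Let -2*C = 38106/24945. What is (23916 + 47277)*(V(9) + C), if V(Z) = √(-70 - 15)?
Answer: -452146743/8315 + 71193*I*√85 ≈ -54377.0 + 6.5637e+5*I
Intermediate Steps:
C = -6351/8315 (C = -19053/24945 = -½*12702/8315 = -6351/8315 ≈ -0.76380)
V(Z) = I*√85 (V(Z) = √(-85) = I*√85)
(23916 + 47277)*(V(9) + C) = (23916 + 47277)*(I*√85 - 6351/8315) = 71193*(-6351/8315 + I*√85) = -452146743/8315 + 71193*I*√85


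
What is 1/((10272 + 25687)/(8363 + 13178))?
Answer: 21541/35959 ≈ 0.59904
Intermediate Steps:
1/((10272 + 25687)/(8363 + 13178)) = 1/(35959/21541) = 21541/35959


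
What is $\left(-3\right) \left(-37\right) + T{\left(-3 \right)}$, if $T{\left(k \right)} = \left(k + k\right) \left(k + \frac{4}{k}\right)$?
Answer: $137$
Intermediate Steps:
$T{\left(k \right)} = 2 k \left(k + \frac{4}{k}\right)$
$\left(-3\right) \left(-37\right) + T{\left(-3 \right)} = \left(-3\right) \left(-37\right) + \left(8 + 2 \left(-3\right)^{2}\right) = 111 + \left(8 + 2 \cdot 9\right) = 111 + \left(8 + 18\right) = 111 + 26 = 137$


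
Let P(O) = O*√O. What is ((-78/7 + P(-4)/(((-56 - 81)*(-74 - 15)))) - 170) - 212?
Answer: -2752/7 - 8*I/12193 ≈ -393.14 - 0.00065611*I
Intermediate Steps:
P(O) = O^(3/2)
((-78/7 + P(-4)/(((-56 - 81)*(-74 - 15)))) - 170) - 212 = ((-78/7 + (-4)^(3/2)/(((-56 - 81)*(-74 - 15)))) - 170) - 212 = ((-78*⅐ + (-8*I)/((-137*(-89)))) - 170) - 212 = ((-78/7 - 8*I/12193) - 170) - 212 = (-1268/7 - 8*I/12193) - 212 = -2752/7 - 8*I/12193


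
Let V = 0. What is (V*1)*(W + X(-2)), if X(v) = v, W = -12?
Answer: 0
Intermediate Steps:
(V*1)*(W + X(-2)) = (0*1)*(-12 - 2) = 0*(-14) = 0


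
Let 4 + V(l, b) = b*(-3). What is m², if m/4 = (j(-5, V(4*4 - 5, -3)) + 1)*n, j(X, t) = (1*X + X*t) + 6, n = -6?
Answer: 304704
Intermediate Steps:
V(l, b) = -4 - 3*b (V(l, b) = -4 + b*(-3) = -4 - 3*b)
j(X, t) = 6 + X + X*t (j(X, t) = (X + X*t) + 6 = 6 + X + X*t)
m = 552 (m = 4*(((6 - 5 - 5*(-4 - 3*(-3))) + 1)*(-6)) = 4*(((6 - 5 - 5*(-4 + 9)) + 1)*(-6)) = 4*(((6 - 5 - 5*5) + 1)*(-6)) = 4*(((6 - 5 - 25) + 1)*(-6)) = 4*((-24 + 1)*(-6)) = 4*(-23*(-6)) = 4*138 = 552)
m² = 552² = 304704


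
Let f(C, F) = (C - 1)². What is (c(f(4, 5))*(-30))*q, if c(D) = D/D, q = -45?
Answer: 1350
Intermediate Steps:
f(C, F) = (-1 + C)²
c(D) = 1
(c(f(4, 5))*(-30))*q = (1*(-30))*(-45) = -30*(-45) = 1350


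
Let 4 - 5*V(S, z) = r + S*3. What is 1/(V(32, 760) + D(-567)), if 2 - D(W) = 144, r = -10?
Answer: -5/792 ≈ -0.0063131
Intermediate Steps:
D(W) = -142 (D(W) = 2 - 1*144 = 2 - 144 = -142)
V(S, z) = 14/5 - 3*S/5 (V(S, z) = ⅘ - (-10 + S*3)/5 = ⅘ - (-10 + 3*S)/5 = ⅘ + (2 - 3*S/5) = 14/5 - 3*S/5)
1/(V(32, 760) + D(-567)) = 1/((14/5 - ⅗*32) - 142) = 1/((14/5 - 96/5) - 142) = 1/(-82/5 - 142) = 1/(-792/5) = -5/792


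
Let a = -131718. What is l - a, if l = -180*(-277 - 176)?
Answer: 213258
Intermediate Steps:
l = 81540 (l = -180*(-453) = 81540)
l - a = 81540 - 1*(-131718) = 81540 + 131718 = 213258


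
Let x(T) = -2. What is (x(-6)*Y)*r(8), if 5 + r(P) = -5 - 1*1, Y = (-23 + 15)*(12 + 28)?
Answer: -7040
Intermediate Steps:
Y = -320 (Y = -8*40 = -320)
r(P) = -11 (r(P) = -5 + (-5 - 1*1) = -5 + (-5 - 1) = -5 - 6 = -11)
(x(-6)*Y)*r(8) = -2*(-320)*(-11) = 640*(-11) = -7040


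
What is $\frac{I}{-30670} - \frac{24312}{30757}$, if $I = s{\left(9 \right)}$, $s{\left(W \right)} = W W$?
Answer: $- \frac{748140357}{943317190} \approx -0.7931$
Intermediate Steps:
$s{\left(W \right)} = W^{2}$
$I = 81$ ($I = 9^{2} = 81$)
$\frac{I}{-30670} - \frac{24312}{30757} = \frac{81}{-30670} - \frac{24312}{30757} = 81 \left(- \frac{1}{30670}\right) - \frac{24312}{30757} = - \frac{81}{30670} - \frac{24312}{30757} = - \frac{748140357}{943317190}$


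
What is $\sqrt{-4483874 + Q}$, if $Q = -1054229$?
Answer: $i \sqrt{5538103} \approx 2353.3 i$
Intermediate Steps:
$\sqrt{-4483874 + Q} = \sqrt{-4483874 - 1054229} = \sqrt{-5538103} = i \sqrt{5538103}$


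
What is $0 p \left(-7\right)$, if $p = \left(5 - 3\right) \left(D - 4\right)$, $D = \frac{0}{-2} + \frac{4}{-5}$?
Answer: $0$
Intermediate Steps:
$D = - \frac{4}{5}$ ($D = 0 \left(- \frac{1}{2}\right) + 4 \left(- \frac{1}{5}\right) = 0 - \frac{4}{5} = - \frac{4}{5} \approx -0.8$)
$p = - \frac{48}{5}$ ($p = \left(5 - 3\right) \left(- \frac{4}{5} - 4\right) = \left(5 - 3\right) \left(- \frac{24}{5}\right) = 2 \left(- \frac{24}{5}\right) = - \frac{48}{5} \approx -9.6$)
$0 p \left(-7\right) = 0 \left(- \frac{48}{5}\right) \left(-7\right) = 0 \left(-7\right) = 0$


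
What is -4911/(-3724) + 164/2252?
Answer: 2917577/2096612 ≈ 1.3916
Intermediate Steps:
-4911/(-3724) + 164/2252 = -4911*(-1/3724) + 164*(1/2252) = 4911/3724 + 41/563 = 2917577/2096612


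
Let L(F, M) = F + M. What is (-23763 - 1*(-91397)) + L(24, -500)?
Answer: 67158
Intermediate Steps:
(-23763 - 1*(-91397)) + L(24, -500) = (-23763 - 1*(-91397)) + (24 - 500) = (-23763 + 91397) - 476 = 67634 - 476 = 67158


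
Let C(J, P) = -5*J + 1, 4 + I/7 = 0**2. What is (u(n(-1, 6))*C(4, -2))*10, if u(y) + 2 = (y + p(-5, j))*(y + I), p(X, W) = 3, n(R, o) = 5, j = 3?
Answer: 35340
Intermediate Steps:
I = -28 (I = -28 + 7*0**2 = -28 + 7*0 = -28 + 0 = -28)
u(y) = -2 + (-28 + y)*(3 + y) (u(y) = -2 + (y + 3)*(y - 28) = -2 + (3 + y)*(-28 + y) = -2 + (-28 + y)*(3 + y))
C(J, P) = 1 - 5*J
(u(n(-1, 6))*C(4, -2))*10 = ((-86 + 5**2 - 25*5)*(1 - 5*4))*10 = ((-86 + 25 - 125)*(1 - 20))*10 = -186*(-19)*10 = 3534*10 = 35340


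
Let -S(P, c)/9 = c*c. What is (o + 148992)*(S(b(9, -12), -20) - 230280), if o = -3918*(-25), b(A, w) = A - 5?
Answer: -57754794960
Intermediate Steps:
b(A, w) = -5 + A
S(P, c) = -9*c² (S(P, c) = -9*c*c = -9*c²)
o = 97950
(o + 148992)*(S(b(9, -12), -20) - 230280) = (97950 + 148992)*(-9*(-20)² - 230280) = 246942*(-9*400 - 230280) = 246942*(-3600 - 230280) = 246942*(-233880) = -57754794960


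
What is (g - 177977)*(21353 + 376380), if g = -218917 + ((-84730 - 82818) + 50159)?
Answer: -204547320439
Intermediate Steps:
g = -336306 (g = -218917 + (-167548 + 50159) = -218917 - 117389 = -336306)
(g - 177977)*(21353 + 376380) = (-336306 - 177977)*(21353 + 376380) = -514283*397733 = -204547320439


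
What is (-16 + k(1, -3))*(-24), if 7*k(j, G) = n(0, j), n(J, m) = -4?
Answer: 2784/7 ≈ 397.71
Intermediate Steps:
k(j, G) = -4/7 (k(j, G) = (1/7)*(-4) = -4/7)
(-16 + k(1, -3))*(-24) = (-16 - 4/7)*(-24) = -116/7*(-24) = 2784/7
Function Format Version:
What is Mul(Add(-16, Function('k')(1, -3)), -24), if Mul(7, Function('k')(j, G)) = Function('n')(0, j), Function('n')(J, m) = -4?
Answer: Rational(2784, 7) ≈ 397.71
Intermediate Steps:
Function('k')(j, G) = Rational(-4, 7) (Function('k')(j, G) = Mul(Rational(1, 7), -4) = Rational(-4, 7))
Mul(Add(-16, Function('k')(1, -3)), -24) = Mul(Add(-16, Rational(-4, 7)), -24) = Mul(Rational(-116, 7), -24) = Rational(2784, 7)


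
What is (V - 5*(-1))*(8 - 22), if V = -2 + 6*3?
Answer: -294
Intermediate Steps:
V = 16 (V = -2 + 18 = 16)
(V - 5*(-1))*(8 - 22) = (16 - 5*(-1))*(8 - 22) = (16 + 5)*(-14) = 21*(-14) = -294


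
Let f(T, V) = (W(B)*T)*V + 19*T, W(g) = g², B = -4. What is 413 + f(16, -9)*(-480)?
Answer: 960413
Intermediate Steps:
f(T, V) = 19*T + 16*T*V (f(T, V) = ((-4)²*T)*V + 19*T = (16*T)*V + 19*T = 16*T*V + 19*T = 19*T + 16*T*V)
413 + f(16, -9)*(-480) = 413 + (16*(19 + 16*(-9)))*(-480) = 413 + (16*(19 - 144))*(-480) = 413 + (16*(-125))*(-480) = 413 - 2000*(-480) = 413 + 960000 = 960413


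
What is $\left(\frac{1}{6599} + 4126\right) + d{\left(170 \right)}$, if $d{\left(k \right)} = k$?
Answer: $\frac{28349305}{6599} \approx 4296.0$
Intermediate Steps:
$\left(\frac{1}{6599} + 4126\right) + d{\left(170 \right)} = \left(\frac{1}{6599} + 4126\right) + 170 = \frac{27227475}{6599} + 170 = \frac{28349305}{6599}$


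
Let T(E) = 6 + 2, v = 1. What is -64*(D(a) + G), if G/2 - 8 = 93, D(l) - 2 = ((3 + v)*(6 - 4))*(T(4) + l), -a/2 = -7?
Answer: -24320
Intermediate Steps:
a = 14 (a = -2*(-7) = 14)
T(E) = 8
D(l) = 66 + 8*l (D(l) = 2 + ((3 + 1)*(6 - 4))*(8 + l) = 2 + (4*2)*(8 + l) = 2 + 8*(8 + l) = 2 + (64 + 8*l) = 66 + 8*l)
G = 202 (G = 16 + 2*93 = 16 + 186 = 202)
-64*(D(a) + G) = -64*((66 + 8*14) + 202) = -64*((66 + 112) + 202) = -64*(178 + 202) = -64*380 = -24320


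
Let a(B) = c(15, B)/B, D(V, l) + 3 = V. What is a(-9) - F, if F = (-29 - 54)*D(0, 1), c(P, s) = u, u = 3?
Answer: -748/3 ≈ -249.33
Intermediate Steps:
D(V, l) = -3 + V
c(P, s) = 3
a(B) = 3/B
F = 249 (F = (-29 - 54)*(-3 + 0) = -83*(-3) = 249)
a(-9) - F = 3/(-9) - 1*249 = 3*(-1/9) - 249 = -1/3 - 249 = -748/3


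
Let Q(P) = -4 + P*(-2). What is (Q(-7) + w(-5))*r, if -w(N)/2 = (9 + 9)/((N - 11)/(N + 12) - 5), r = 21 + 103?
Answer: 31496/17 ≈ 1852.7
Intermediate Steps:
Q(P) = -4 - 2*P
r = 124
w(N) = -36/(-5 + (-11 + N)/(12 + N)) (w(N) = -2*(9 + 9)/((N - 11)/(N + 12) - 5) = -36/((-11 + N)/(12 + N) - 5) = -36/(-5 + (-11 + N)/(12 + N)))
(Q(-7) + w(-5))*r = ((-4 - 2*(-7)) + 36*(12 - 5)/(71 + 4*(-5)))*124 = ((-4 + 14) + 36*7/(71 - 20))*124 = (10 + 36*7/51)*124 = (10 + 36*(1/51)*7)*124 = (10 + 84/17)*124 = (254/17)*124 = 31496/17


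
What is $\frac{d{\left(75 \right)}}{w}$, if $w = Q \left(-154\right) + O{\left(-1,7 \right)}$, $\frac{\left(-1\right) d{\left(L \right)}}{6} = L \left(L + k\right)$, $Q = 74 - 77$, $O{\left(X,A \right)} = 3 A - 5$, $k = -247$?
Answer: $\frac{38700}{239} \approx 161.92$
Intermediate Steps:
$O{\left(X,A \right)} = -5 + 3 A$
$Q = -3$
$d{\left(L \right)} = - 6 L \left(-247 + L\right)$ ($d{\left(L \right)} = - 6 L \left(L - 247\right) = - 6 L \left(-247 + L\right)$)
$w = 478$ ($w = \left(-3\right) \left(-154\right) + \left(-5 + 3 \cdot 7\right) = 462 + \left(-5 + 21\right) = 462 + 16 = 478$)
$\frac{d{\left(75 \right)}}{w} = \frac{6 \cdot 75 \left(247 - 75\right)}{478} = 6 \cdot 75 \left(247 - 75\right) \frac{1}{478} = 6 \cdot 75 \cdot 172 \cdot \frac{1}{478} = 77400 \cdot \frac{1}{478} = \frac{38700}{239}$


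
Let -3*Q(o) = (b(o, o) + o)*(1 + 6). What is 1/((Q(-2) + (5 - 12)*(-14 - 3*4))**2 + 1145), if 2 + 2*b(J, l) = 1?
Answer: 36/1311349 ≈ 2.7453e-5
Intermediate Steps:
b(J, l) = -1/2 (b(J, l) = -1 + (1/2)*1 = -1 + 1/2 = -1/2)
Q(o) = 7/6 - 7*o/3 (Q(o) = -(-1/2 + o)*(1 + 6)/3 = -(-1/2 + o)*7/3 = -(-7/2 + 7*o)/3 = 7/6 - 7*o/3)
1/((Q(-2) + (5 - 12)*(-14 - 3*4))**2 + 1145) = 1/(((7/6 - 7/3*(-2)) + (5 - 12)*(-14 - 3*4))**2 + 1145) = 1/(((7/6 + 14/3) - 7*(-14 - 12))**2 + 1145) = 1/((35/6 - 7*(-26))**2 + 1145) = 1/((35/6 + 182)**2 + 1145) = 1/((1127/6)**2 + 1145) = 1/(1270129/36 + 1145) = 1/(1311349/36) = 36/1311349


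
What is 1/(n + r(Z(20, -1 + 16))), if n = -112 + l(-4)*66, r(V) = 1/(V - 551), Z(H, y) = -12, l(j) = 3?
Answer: 563/48417 ≈ 0.011628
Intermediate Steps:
r(V) = 1/(-551 + V)
n = 86 (n = -112 + 3*66 = -112 + 198 = 86)
1/(n + r(Z(20, -1 + 16))) = 1/(86 + 1/(-551 - 12)) = 1/(86 + 1/(-563)) = 1/(86 - 1/563) = 1/(48417/563) = 563/48417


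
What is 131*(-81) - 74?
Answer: -10685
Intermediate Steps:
131*(-81) - 74 = -10611 - 74 = -10685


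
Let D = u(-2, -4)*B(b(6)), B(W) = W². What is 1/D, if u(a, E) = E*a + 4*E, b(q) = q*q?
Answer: -1/10368 ≈ -9.6451e-5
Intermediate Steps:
b(q) = q²
u(a, E) = 4*E + E*a
D = -10368 (D = (-4*(4 - 2))*(6²)² = -4*2*36² = -8*1296 = -10368)
1/D = 1/(-10368) = -1/10368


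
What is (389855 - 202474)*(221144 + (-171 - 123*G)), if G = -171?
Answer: 45347326286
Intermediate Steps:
(389855 - 202474)*(221144 + (-171 - 123*G)) = (389855 - 202474)*(221144 + (-171 - 123*(-171))) = 187381*(221144 + (-171 + 21033)) = 187381*(221144 + 20862) = 187381*242006 = 45347326286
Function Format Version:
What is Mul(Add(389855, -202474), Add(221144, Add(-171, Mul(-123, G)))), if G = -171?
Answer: 45347326286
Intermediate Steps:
Mul(Add(389855, -202474), Add(221144, Add(-171, Mul(-123, G)))) = Mul(Add(389855, -202474), Add(221144, Add(-171, Mul(-123, -171)))) = Mul(187381, Add(221144, Add(-171, 21033))) = Mul(187381, Add(221144, 20862)) = Mul(187381, 242006) = 45347326286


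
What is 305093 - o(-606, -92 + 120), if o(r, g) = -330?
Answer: 305423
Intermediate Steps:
305093 - o(-606, -92 + 120) = 305093 - 1*(-330) = 305093 + 330 = 305423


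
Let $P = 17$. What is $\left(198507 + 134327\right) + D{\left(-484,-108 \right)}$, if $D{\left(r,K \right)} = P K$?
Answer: $330998$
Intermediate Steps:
$D{\left(r,K \right)} = 17 K$
$\left(198507 + 134327\right) + D{\left(-484,-108 \right)} = \left(198507 + 134327\right) + 17 \left(-108\right) = 332834 - 1836 = 330998$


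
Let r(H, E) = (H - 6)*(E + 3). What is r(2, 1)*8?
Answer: -128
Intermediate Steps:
r(H, E) = (-6 + H)*(3 + E)
r(2, 1)*8 = (-18 - 6*1 + 3*2 + 1*2)*8 = (-18 - 6 + 6 + 2)*8 = -16*8 = -128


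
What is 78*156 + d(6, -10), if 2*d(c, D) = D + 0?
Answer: 12163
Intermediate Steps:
d(c, D) = D/2 (d(c, D) = (D + 0)/2 = D/2)
78*156 + d(6, -10) = 78*156 + (½)*(-10) = 12168 - 5 = 12163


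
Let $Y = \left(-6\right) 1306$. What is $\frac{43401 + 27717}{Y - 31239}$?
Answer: $- \frac{23706}{13025} \approx -1.82$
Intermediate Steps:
$Y = -7836$
$\frac{43401 + 27717}{Y - 31239} = \frac{43401 + 27717}{-7836 - 31239} = \frac{71118}{-39075} = 71118 \left(- \frac{1}{39075}\right) = - \frac{23706}{13025}$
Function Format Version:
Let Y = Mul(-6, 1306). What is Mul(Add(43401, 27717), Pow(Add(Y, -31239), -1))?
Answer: Rational(-23706, 13025) ≈ -1.8200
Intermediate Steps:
Y = -7836
Mul(Add(43401, 27717), Pow(Add(Y, -31239), -1)) = Mul(Add(43401, 27717), Pow(Add(-7836, -31239), -1)) = Mul(71118, Pow(-39075, -1)) = Mul(71118, Rational(-1, 39075)) = Rational(-23706, 13025)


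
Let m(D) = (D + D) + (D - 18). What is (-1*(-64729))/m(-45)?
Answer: -64729/153 ≈ -423.07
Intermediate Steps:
m(D) = -18 + 3*D (m(D) = 2*D + (-18 + D) = -18 + 3*D)
(-1*(-64729))/m(-45) = (-1*(-64729))/(-18 + 3*(-45)) = 64729/(-18 - 135) = 64729/(-153) = 64729*(-1/153) = -64729/153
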